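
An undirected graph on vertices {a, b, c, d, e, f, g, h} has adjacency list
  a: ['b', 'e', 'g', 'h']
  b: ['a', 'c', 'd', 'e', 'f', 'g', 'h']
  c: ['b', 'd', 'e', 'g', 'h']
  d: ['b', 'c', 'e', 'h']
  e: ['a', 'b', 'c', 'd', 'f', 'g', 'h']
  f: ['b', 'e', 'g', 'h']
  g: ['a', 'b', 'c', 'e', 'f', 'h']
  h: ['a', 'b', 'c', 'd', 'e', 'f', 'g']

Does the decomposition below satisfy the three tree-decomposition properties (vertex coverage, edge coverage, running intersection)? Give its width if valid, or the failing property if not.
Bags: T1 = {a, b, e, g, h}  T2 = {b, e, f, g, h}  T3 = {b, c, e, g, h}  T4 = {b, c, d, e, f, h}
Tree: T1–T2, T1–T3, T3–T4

No — bags containing vertex f are not connected in the tree.

A tree decomposition must satisfy three properties: every vertex lies in some bag; for every edge, both endpoints lie together in some bag; and for every vertex, the bags containing it form a connected subtree. Here bags containing vertex f are not connected in the tree, so the decomposition is invalid.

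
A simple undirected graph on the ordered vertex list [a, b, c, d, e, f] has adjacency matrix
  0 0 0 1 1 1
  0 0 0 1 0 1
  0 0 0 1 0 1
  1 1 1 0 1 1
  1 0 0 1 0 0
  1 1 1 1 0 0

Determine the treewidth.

A width-2 tree decomposition is:
Bags: B1 = {a, d, f}  B2 = {a, d, e}  B3 = {b, d, f}  B4 = {c, d, f}
Tree: B1–B2, B1–B3, B3–B4
Each bag holds 3 vertices, so the decomposition has width 2, which upper-bounds the treewidth. Conversely, {a, d, e} is a clique of size 3, and the vertices of any clique must share a bag in every tree decomposition; so some bag has ≥ 3 vertices and tw(G) ≥ 2. Hence tw(G) = 2 exactly.

2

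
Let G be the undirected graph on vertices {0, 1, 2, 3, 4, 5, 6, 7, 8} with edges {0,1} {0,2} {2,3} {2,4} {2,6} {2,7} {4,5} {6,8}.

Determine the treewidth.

1

A width-1 tree decomposition is:
Bags: B1 = {2, 7}  B2 = {0, 2}  B3 = {0, 1}  B4 = {2, 6}  B5 = {2, 4}  B6 = {6, 8}  B7 = {4, 5}  B8 = {2, 3}
Tree: B1–B2, B2–B3, B2–B4, B2–B5, B4–B6, B5–B7, B4–B8
Each bag holds 2 vertices, so the decomposition has width 1, which upper-bounds the treewidth. Any graph with an edge has treewidth ≥ 1, and G has the edge 7–2. Therefore the treewidth is 1.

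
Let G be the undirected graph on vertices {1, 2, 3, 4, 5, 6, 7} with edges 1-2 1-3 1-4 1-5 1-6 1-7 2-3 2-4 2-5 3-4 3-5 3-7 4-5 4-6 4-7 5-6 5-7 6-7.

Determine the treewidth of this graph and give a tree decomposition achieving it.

Each bag holds 5 vertices, so the decomposition has width 4, which upper-bounds the treewidth. Conversely, {1, 2, 3, 4, 5} is a clique of size 5, and the vertices of any clique must share a bag in every tree decomposition; so some bag has ≥ 5 vertices and tw(G) ≥ 4. Hence tw(G) = 4 exactly.

Treewidth 4.
One optimal decomposition is:
Bags: B1 = {1, 3, 4, 5, 7}  B2 = {1, 2, 3, 4, 5}  B3 = {1, 4, 5, 6, 7}
Tree: B1–B2, B1–B3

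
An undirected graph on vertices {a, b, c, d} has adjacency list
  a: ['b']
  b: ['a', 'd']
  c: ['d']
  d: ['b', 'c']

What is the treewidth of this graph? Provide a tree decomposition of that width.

Every bag has size at most 2, so the width is 2 − 1 = 1 and tw(G) ≤ 1. Since G has at least one edge (e.g. b–d), it is not an edgeless graph, so tw(G) ≥ 1. The upper and lower bounds meet at 1, so that is the treewidth.

Treewidth 1.
One optimal decomposition is:
Bags: B1 = {b, d}  B2 = {a, b}  B3 = {c, d}
Tree: B1–B2, B1–B3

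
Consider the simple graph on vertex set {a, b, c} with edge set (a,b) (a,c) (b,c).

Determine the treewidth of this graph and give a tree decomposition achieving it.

Treewidth 2.
Bags: B1 = {a, b, c}
Tree: (single bag)

A single bag containing all 3 vertices is trivially a valid decomposition of width 2. On the other hand G contains the 3-clique {a, b, c}. A clique must lie in a single bag of any decomposition, so no decomposition can have width below 2. Therefore the treewidth is 2.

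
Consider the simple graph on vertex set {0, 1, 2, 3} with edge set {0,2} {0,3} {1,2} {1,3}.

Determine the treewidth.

2

A width-2 tree decomposition is:
Bags: B1 = {0, 1, 2}  B2 = {0, 1, 3}
Tree: B1–B2
The largest bag has 3 vertices, giving width 2; this decomposition certifies tw(G) ≤ 2. The edges 1–2–0–3–1 form a cycle, so G is not a tree and its treewidth is at least 2. Therefore the treewidth is 2.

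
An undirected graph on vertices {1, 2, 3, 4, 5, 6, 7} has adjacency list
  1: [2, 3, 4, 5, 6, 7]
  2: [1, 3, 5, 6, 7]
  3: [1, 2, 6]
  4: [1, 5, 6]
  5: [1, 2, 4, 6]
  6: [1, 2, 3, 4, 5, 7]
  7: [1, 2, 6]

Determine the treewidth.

3

A width-3 tree decomposition is:
Bags: B1 = {1, 2, 5, 6}  B2 = {1, 4, 5, 6}  B3 = {1, 2, 6, 7}  B4 = {1, 2, 3, 6}
Tree: B1–B2, B1–B3, B3–B4
The largest bag has 4 vertices, giving width 3; this decomposition certifies tw(G) ≤ 3. For the lower bound, the 4 vertices {1, 2, 3, 6} are pairwise adjacent, and any tree decomposition puts a clique entirely inside one bag — forcing width ≥ 3. The upper and lower bounds meet at 3, so that is the treewidth.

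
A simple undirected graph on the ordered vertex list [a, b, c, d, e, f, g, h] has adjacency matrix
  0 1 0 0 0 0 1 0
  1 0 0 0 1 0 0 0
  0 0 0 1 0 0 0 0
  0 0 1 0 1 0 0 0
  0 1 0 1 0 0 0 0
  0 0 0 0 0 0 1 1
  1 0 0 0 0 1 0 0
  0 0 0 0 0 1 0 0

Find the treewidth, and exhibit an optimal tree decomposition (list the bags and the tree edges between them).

Each bag holds 2 vertices, so the decomposition has width 1, which upper-bounds the treewidth. Since G has at least one edge (e.g. c–d), it is not an edgeless graph, so tw(G) ≥ 1. Hence tw(G) = 1 exactly.

Treewidth 1.
One such decomposition:
Bags: B1 = {c, d}  B2 = {d, e}  B3 = {b, e}  B4 = {a, b}  B5 = {a, g}  B6 = {f, g}  B7 = {f, h}
Tree: B1–B2, B2–B3, B3–B4, B4–B5, B5–B6, B6–B7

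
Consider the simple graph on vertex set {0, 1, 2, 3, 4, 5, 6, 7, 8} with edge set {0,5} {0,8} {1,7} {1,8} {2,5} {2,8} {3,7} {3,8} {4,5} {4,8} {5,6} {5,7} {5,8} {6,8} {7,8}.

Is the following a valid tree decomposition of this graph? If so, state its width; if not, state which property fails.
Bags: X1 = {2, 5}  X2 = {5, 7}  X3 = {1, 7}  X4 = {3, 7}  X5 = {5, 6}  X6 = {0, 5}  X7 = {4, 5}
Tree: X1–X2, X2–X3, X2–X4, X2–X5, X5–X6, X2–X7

A tree decomposition must satisfy three properties: every vertex lies in some bag; for every edge, both endpoints lie together in some bag; and for every vertex, the bags containing it form a connected subtree. Here vertex 8 appears in no bag, so the decomposition is invalid.

No — vertex 8 appears in no bag.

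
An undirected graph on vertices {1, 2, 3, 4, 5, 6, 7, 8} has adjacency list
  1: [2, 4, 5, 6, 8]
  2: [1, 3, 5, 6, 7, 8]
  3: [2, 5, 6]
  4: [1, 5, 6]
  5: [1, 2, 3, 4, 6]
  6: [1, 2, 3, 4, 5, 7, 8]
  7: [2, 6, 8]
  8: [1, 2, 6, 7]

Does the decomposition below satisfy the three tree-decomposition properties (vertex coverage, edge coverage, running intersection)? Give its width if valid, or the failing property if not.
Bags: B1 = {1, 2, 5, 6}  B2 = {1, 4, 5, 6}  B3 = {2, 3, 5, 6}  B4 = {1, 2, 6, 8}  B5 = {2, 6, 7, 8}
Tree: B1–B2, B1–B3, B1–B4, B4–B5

Checking the three conditions: (i) the bags cover all of {1, 2, 3, 4, 5, 6, 7, 8}; (ii) for each edge, some bag contains both endpoints; (iii) the bags containing any fixed vertex form a subtree. All hold, so the decomposition is valid with width 4 − 1 = 3.

Yes; width 3.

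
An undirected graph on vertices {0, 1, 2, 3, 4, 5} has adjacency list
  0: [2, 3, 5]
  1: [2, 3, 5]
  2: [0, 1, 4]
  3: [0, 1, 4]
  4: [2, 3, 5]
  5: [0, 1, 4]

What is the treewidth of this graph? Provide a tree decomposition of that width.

Treewidth 3.
Bags: B1 = {0, 1, 2, 4}  B2 = {0, 1, 4, 5}  B3 = {0, 1, 3, 4}
Tree: B1–B2, B2–B3

Every bag has size at most 4, so the width is 4 − 1 = 3 and tw(G) ≤ 3. For the lower bound: the 4 vertex sets {1,2}, {0,5}, {4}, {3} are disjoint, each induces a connected subgraph, and every pair is joined by at least one edge of G. Contracting each set to a single vertex therefore yields K_{4} as a minor, and since treewidth is minor-monotone, tw(G) ≥ tw(K_{4}) = 3. The upper and lower bounds meet at 3, so that is the treewidth.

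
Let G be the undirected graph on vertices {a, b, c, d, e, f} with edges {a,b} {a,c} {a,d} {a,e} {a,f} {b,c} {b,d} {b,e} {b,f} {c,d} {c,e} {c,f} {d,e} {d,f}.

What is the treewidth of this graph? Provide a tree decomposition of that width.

Each bag holds 5 vertices, so the decomposition has width 4, which upper-bounds the treewidth. On the other hand G contains the 5-clique {a, b, c, d, e}. A clique must lie in a single bag of any decomposition, so no decomposition can have width below 4. Combining the bounds, tw(G) = 4.

Treewidth 4.
One optimal decomposition is:
Bags: B1 = {a, b, c, d, e}  B2 = {a, b, c, d, f}
Tree: B1–B2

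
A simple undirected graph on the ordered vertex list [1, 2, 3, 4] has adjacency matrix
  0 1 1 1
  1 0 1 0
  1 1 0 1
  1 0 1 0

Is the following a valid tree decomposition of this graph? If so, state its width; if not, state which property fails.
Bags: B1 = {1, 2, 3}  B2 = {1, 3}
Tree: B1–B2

No — vertex 4 appears in no bag.

A tree decomposition must satisfy three properties: every vertex lies in some bag; for every edge, both endpoints lie together in some bag; and for every vertex, the bags containing it form a connected subtree. Here vertex 4 appears in no bag, so the decomposition is invalid.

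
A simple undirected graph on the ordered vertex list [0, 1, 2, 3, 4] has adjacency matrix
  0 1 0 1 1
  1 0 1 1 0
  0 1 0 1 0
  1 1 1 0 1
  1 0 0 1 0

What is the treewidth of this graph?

2

A width-2 tree decomposition is:
Bags: B1 = {0, 3, 4}  B2 = {0, 1, 3}  B3 = {1, 2, 3}
Tree: B1–B2, B2–B3
Each bag holds 3 vertices, so the decomposition has width 2, which upper-bounds the treewidth. For the lower bound, the 3 vertices {0, 1, 3} are pairwise adjacent, and any tree decomposition puts a clique entirely inside one bag — forcing width ≥ 2. Combining the bounds, tw(G) = 2.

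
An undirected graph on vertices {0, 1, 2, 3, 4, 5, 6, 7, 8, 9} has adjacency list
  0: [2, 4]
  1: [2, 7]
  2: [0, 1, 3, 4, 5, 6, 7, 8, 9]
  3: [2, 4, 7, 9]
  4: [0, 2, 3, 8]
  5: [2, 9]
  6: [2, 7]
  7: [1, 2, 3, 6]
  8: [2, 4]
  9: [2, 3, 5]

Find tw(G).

A width-2 tree decomposition is:
Bags: B1 = {0, 2, 4}  B2 = {2, 3, 4}  B3 = {2, 3, 7}  B4 = {2, 3, 9}  B5 = {1, 2, 7}  B6 = {2, 4, 8}  B7 = {2, 5, 9}  B8 = {2, 6, 7}
Tree: B1–B2, B2–B3, B3–B4, B3–B5, B2–B6, B4–B7, B5–B8
Each bag holds 3 vertices, so the decomposition has width 2, which upper-bounds the treewidth. Conversely, {0, 2, 4} is a clique of size 3, and the vertices of any clique must share a bag in every tree decomposition; so some bag has ≥ 3 vertices and tw(G) ≥ 2. Combining the bounds, tw(G) = 2.

2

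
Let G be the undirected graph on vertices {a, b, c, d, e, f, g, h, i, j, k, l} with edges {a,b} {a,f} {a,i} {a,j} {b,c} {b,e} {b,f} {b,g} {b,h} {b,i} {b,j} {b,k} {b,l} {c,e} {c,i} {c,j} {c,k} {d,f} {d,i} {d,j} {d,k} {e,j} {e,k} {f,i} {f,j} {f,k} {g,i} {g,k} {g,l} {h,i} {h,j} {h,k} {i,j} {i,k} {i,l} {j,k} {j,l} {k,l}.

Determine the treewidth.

A width-4 tree decomposition is:
Bags: B1 = {b, c, i, j, k}  B2 = {b, c, e, j, k}  B3 = {b, f, i, j, k}  B4 = {b, h, i, j, k}  B5 = {d, f, i, j, k}  B6 = {b, i, j, k, l}  B7 = {a, b, f, i, j}  B8 = {b, g, i, k, l}
Tree: B1–B2, B1–B3, B1–B4, B3–B5, B4–B6, B3–B7, B6–B8
Every bag has size at most 5, so the width is 5 − 1 = 4 and tw(G) ≤ 4. For the lower bound, the 5 vertices {a, b, f, i, j} are pairwise adjacent, and any tree decomposition puts a clique entirely inside one bag — forcing width ≥ 4. Combining the bounds, tw(G) = 4.

4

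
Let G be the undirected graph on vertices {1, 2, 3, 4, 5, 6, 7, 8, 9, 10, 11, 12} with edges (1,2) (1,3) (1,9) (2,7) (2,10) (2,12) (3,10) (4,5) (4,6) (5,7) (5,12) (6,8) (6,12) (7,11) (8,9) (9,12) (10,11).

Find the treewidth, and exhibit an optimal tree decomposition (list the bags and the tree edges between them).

Treewidth 3.
One optimal decomposition is:
Bags: B1 = {1, 3, 10, 11}  B2 = {1, 2, 10, 11}  B3 = {1, 2, 7, 11}  B4 = {1, 2, 7, 9}  B5 = {2, 7, 9, 12}  B6 = {5, 7, 9, 12}  B7 = {5, 8, 9, 12}  B8 = {5, 6, 8, 12}  B9 = {4, 5, 6, 8}
Tree: B1–B2, B2–B3, B3–B4, B4–B5, B5–B6, B6–B7, B7–B8, B8–B9

Every bag has size at most 4, so the width is 4 − 1 = 3 and tw(G) ≤ 3. For the lower bound: the 4 vertex sets {3,10,11}, {1}, {2}, {5,7,9,12} are disjoint, each induces a connected subgraph, and every pair is joined by at least one edge of G. Contracting each set to a single vertex therefore yields K_{4} as a minor, and since treewidth is minor-monotone, tw(G) ≥ tw(K_{4}) = 3. The upper and lower bounds meet at 3, so that is the treewidth.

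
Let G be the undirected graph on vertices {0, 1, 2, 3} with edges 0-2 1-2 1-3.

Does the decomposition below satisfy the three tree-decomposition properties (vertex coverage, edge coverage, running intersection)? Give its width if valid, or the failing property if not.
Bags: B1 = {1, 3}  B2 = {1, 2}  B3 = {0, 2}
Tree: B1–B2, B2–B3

Vertex coverage: the bags together contain {0, 1, 2, 3}, the full vertex set. Edge coverage: each edge of G has both endpoints in at least one bag. Running intersection: for every vertex, the bags containing it form a connected subtree. All three properties hold, so this is a valid tree decomposition of width max|bag| − 1 = 1, and hence tw(G) ≤ 1.

Yes; width 1.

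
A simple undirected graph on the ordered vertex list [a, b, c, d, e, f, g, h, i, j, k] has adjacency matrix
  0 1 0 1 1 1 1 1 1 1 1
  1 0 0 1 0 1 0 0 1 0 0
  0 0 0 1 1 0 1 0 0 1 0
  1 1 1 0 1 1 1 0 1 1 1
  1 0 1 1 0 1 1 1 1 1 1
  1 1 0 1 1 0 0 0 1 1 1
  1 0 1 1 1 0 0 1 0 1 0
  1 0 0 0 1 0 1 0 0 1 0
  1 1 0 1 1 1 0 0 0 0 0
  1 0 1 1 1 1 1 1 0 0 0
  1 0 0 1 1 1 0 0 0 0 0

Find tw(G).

A width-4 tree decomposition is:
Bags: B1 = {a, d, e, f, i}  B2 = {a, d, e, f, k}  B3 = {a, d, e, f, j}  B4 = {a, b, d, f, i}  B5 = {a, d, e, g, j}  B6 = {c, d, e, g, j}  B7 = {a, e, g, h, j}
Tree: B1–B2, B2–B3, B1–B4, B3–B5, B5–B6, B5–B7
The largest bag has 5 vertices, giving width 4; this decomposition certifies tw(G) ≤ 4. On the other hand G contains the 5-clique {c, d, e, g, j}. A clique must lie in a single bag of any decomposition, so no decomposition can have width below 4. Therefore the treewidth is 4.

4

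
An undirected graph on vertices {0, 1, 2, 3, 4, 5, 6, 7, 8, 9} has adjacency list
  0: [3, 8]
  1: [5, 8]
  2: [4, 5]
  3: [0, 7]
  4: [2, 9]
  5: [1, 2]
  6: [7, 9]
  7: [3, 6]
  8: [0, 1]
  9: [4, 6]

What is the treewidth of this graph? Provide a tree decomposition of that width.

Treewidth 2.
One optimal decomposition is:
Bags: B1 = {2, 4, 5}  B2 = {1, 4, 5}  B3 = {1, 4, 8}  B4 = {0, 4, 8}  B5 = {0, 3, 4}  B6 = {3, 4, 7}  B7 = {4, 6, 7}  B8 = {4, 6, 9}
Tree: B1–B2, B2–B3, B3–B4, B4–B5, B5–B6, B6–B7, B7–B8

Every bag has size at most 3, so the width is 3 − 1 = 2 and tw(G) ≤ 2. Since 4–2–5–1–8–0–3–7–6–9–4 is a cycle in G, G is not acyclic. Forests are exactly the graphs of treewidth ≤ 1, so tw(G) ≥ 2. Combining the bounds, tw(G) = 2.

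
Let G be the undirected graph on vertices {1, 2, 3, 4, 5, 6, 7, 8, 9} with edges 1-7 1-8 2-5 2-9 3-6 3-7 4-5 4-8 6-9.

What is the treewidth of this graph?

A width-2 tree decomposition is:
Bags: B1 = {1, 3, 7}  B2 = {1, 3, 8}  B3 = {3, 4, 8}  B4 = {3, 4, 5}  B5 = {2, 3, 5}  B6 = {2, 3, 9}  B7 = {3, 6, 9}
Tree: B1–B2, B2–B3, B3–B4, B4–B5, B5–B6, B6–B7
Every bag has size at most 3, so the width is 3 − 1 = 2 and tw(G) ≤ 2. The edges 3–7–1–8–4–5–2–9–6–3 form a cycle, so G is not a tree and its treewidth is at least 2. Combining the bounds, tw(G) = 2.

2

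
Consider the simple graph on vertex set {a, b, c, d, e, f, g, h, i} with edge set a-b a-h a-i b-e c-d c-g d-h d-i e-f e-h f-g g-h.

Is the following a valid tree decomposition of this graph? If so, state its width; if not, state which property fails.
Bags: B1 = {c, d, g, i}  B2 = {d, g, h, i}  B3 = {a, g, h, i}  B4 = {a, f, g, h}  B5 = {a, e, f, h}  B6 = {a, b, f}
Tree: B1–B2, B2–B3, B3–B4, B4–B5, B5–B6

A tree decomposition must satisfy three properties: every vertex lies in some bag; for every edge, both endpoints lie together in some bag; and for every vertex, the bags containing it form a connected subtree. Here edge (e,b) lies in no bag, so the decomposition is invalid.

No — edge (e,b) lies in no bag.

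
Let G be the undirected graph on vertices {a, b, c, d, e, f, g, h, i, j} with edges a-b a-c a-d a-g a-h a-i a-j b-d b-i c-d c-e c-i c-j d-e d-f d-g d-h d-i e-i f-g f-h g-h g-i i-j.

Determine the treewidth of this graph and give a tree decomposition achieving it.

Treewidth 3.
Bags: B1 = {a, d, g, h}  B2 = {a, d, g, i}  B3 = {d, f, g, h}  B4 = {a, b, d, i}  B5 = {a, c, d, i}  B6 = {c, d, e, i}  B7 = {a, c, i, j}
Tree: B1–B2, B1–B3, B2–B4, B2–B5, B5–B6, B5–B7

Each bag holds 4 vertices, so the decomposition has width 3, which upper-bounds the treewidth. Conversely, {a, d, g, h} is a clique of size 4, and the vertices of any clique must share a bag in every tree decomposition; so some bag has ≥ 4 vertices and tw(G) ≥ 3. Therefore the treewidth is 3.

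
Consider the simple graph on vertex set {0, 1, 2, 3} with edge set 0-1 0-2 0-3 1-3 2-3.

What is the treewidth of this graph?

2

A width-2 tree decomposition is:
Bags: B1 = {0, 2, 3}  B2 = {0, 1, 3}
Tree: B1–B2
The largest bag has 3 vertices, giving width 2; this decomposition certifies tw(G) ≤ 2. Conversely, {0, 1, 3} is a clique of size 3, and the vertices of any clique must share a bag in every tree decomposition; so some bag has ≥ 3 vertices and tw(G) ≥ 2. The upper and lower bounds meet at 2, so that is the treewidth.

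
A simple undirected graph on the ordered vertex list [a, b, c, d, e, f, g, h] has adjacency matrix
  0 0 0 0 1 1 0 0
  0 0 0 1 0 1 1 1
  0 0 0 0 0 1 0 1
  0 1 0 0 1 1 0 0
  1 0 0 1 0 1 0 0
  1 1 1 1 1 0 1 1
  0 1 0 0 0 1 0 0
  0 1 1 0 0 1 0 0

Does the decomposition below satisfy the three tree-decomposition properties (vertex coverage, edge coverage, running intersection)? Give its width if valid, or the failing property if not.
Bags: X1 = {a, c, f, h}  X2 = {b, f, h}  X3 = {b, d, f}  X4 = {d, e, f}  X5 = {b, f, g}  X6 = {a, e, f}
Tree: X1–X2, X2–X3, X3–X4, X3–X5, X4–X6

No — bags containing vertex a are not connected in the tree.

A tree decomposition must satisfy three properties: every vertex lies in some bag; for every edge, both endpoints lie together in some bag; and for every vertex, the bags containing it form a connected subtree. Here bags containing vertex a are not connected in the tree, so the decomposition is invalid.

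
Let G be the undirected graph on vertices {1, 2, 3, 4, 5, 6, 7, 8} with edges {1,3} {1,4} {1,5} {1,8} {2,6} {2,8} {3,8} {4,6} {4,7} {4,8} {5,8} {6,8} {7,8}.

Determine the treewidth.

2

A width-2 tree decomposition is:
Bags: B1 = {1, 4, 8}  B2 = {4, 6, 8}  B3 = {2, 6, 8}  B4 = {1, 3, 8}  B5 = {4, 7, 8}  B6 = {1, 5, 8}
Tree: B1–B2, B2–B3, B1–B4, B2–B5, B4–B6
The largest bag has 3 vertices, giving width 2; this decomposition certifies tw(G) ≤ 2. Conversely, {1, 3, 8} is a clique of size 3, and the vertices of any clique must share a bag in every tree decomposition; so some bag has ≥ 3 vertices and tw(G) ≥ 2. Combining the bounds, tw(G) = 2.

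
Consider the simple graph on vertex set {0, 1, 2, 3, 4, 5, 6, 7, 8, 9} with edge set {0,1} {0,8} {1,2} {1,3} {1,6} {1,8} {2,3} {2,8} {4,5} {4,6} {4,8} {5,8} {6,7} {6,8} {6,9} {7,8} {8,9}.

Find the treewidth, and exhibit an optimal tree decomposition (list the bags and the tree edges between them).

Treewidth 2.
Bags: B1 = {1, 6, 8}  B2 = {6, 7, 8}  B3 = {4, 6, 8}  B4 = {1, 2, 8}  B5 = {4, 5, 8}  B6 = {1, 2, 3}  B7 = {6, 8, 9}  B8 = {0, 1, 8}
Tree: B1–B2, B2–B3, B1–B4, B3–B5, B4–B6, B1–B7, B4–B8

Each bag holds 3 vertices, so the decomposition has width 2, which upper-bounds the treewidth. On the other hand G contains the 3-clique {0, 1, 8}. A clique must lie in a single bag of any decomposition, so no decomposition can have width below 2. The upper and lower bounds meet at 2, so that is the treewidth.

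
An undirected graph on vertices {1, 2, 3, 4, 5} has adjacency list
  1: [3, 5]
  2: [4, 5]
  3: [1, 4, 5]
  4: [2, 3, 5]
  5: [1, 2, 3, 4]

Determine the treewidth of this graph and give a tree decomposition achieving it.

Treewidth 2.
One optimal decomposition is:
Bags: B1 = {3, 4, 5}  B2 = {1, 3, 5}  B3 = {2, 4, 5}
Tree: B1–B2, B1–B3

Each bag holds 3 vertices, so the decomposition has width 2, which upper-bounds the treewidth. On the other hand G contains the 3-clique {2, 4, 5}. A clique must lie in a single bag of any decomposition, so no decomposition can have width below 2. The upper and lower bounds meet at 2, so that is the treewidth.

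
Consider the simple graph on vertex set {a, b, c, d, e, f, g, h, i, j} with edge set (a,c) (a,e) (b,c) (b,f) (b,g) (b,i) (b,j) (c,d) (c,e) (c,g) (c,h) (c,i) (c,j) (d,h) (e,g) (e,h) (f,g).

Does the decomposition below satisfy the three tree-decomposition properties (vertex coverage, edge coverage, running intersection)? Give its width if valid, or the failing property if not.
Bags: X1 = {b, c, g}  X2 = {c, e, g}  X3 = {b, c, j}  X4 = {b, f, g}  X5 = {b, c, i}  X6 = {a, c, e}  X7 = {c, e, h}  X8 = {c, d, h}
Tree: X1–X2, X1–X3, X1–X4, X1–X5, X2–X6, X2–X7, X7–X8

Vertex coverage: the bags together contain {a, b, c, d, e, f, g, h, i, j}, the full vertex set. Edge coverage: each edge of G has both endpoints in at least one bag. Running intersection: for every vertex, the bags containing it form a connected subtree. All three properties hold, so this is a valid tree decomposition of width max|bag| − 1 = 2, and hence tw(G) ≤ 2.

Yes; width 2.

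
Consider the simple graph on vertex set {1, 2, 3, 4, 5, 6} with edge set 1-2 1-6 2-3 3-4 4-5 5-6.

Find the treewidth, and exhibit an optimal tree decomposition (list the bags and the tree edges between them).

The largest bag has 3 vertices, giving width 2; this decomposition certifies tw(G) ≤ 2. For the lower bound, G contains the cycle 6–5–4–3–2–1–6, so G is not a forest; only forests have treewidth ≤ 1, hence tw(G) ≥ 2. Therefore the treewidth is 2.

Treewidth 2.
One such decomposition:
Bags: B1 = {4, 5, 6}  B2 = {3, 4, 6}  B3 = {2, 3, 6}  B4 = {1, 2, 6}
Tree: B1–B2, B2–B3, B3–B4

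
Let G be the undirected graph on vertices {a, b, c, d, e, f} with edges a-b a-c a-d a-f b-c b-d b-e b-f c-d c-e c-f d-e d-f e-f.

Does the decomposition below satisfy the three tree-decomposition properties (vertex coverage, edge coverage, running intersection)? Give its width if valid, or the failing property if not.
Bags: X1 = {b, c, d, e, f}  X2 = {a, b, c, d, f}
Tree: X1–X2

Every vertex of G appears in some bag (union = {a, b, c, d, e, f}); every edge is covered by a bag; and for each vertex v the set of bags containing v is connected in the bag tree. The decomposition is therefore valid. The largest bag has 5 vertices, so the width is 4.

Yes; width 4.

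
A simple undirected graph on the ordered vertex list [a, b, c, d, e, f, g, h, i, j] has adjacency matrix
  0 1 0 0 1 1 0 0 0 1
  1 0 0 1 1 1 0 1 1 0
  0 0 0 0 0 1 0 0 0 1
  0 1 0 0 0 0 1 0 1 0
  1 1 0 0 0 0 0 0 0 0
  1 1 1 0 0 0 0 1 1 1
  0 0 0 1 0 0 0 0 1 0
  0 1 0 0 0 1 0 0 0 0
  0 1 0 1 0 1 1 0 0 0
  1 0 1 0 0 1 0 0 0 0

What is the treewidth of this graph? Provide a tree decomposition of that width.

Every bag has size at most 3, so the width is 3 − 1 = 2 and tw(G) ≤ 2. For the lower bound, the 3 vertices {d, g, i} are pairwise adjacent, and any tree decomposition puts a clique entirely inside one bag — forcing width ≥ 2. Hence tw(G) = 2 exactly.

Treewidth 2.
One such decomposition:
Bags: B1 = {a, b, f}  B2 = {b, f, i}  B3 = {b, d, i}  B4 = {d, g, i}  B5 = {a, f, j}  B6 = {a, b, e}  B7 = {c, f, j}  B8 = {b, f, h}
Tree: B1–B2, B2–B3, B3–B4, B1–B5, B1–B6, B5–B7, B1–B8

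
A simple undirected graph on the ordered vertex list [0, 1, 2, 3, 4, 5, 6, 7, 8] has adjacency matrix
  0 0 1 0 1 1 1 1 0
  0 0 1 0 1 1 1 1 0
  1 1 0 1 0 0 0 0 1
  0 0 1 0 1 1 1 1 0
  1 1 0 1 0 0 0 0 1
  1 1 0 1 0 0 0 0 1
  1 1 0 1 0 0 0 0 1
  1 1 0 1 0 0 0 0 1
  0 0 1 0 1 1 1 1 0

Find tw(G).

4

A width-4 tree decomposition is:
Bags: B1 = {0, 1, 3, 6, 8}  B2 = {0, 1, 2, 3, 8}  B3 = {0, 1, 3, 7, 8}  B4 = {0, 1, 3, 4, 8}  B5 = {0, 1, 3, 5, 8}
Tree: B1–B2, B2–B3, B3–B4, B4–B5
The largest bag has 5 vertices, giving width 4; this decomposition certifies tw(G) ≤ 4. For the lower bound: the 5 vertex sets {3,6}, {1,2}, {0,7}, {8}, {4} are disjoint, each induces a connected subgraph, and every pair is joined by at least one edge of G. Contracting each set to a single vertex therefore yields K_{5} as a minor, and since treewidth is minor-monotone, tw(G) ≥ tw(K_{5}) = 4. Therefore the treewidth is 4.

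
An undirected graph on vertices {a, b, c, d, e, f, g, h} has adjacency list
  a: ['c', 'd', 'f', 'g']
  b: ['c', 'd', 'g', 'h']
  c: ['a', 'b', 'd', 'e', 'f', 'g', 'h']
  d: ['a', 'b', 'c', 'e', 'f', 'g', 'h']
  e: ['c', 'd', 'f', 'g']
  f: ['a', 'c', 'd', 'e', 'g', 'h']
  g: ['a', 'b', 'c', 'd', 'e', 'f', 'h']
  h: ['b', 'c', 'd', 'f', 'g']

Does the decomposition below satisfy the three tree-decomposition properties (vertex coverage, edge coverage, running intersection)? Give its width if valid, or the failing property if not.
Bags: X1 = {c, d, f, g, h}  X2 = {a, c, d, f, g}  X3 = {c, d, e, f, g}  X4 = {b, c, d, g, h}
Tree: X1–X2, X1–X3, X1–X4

Vertex coverage: the bags together contain {a, b, c, d, e, f, g, h}, the full vertex set. Edge coverage: each edge of G has both endpoints in at least one bag. Running intersection: for every vertex, the bags containing it form a connected subtree. All three properties hold, so this is a valid tree decomposition of width max|bag| − 1 = 4, and hence tw(G) ≤ 4.

Yes; width 4.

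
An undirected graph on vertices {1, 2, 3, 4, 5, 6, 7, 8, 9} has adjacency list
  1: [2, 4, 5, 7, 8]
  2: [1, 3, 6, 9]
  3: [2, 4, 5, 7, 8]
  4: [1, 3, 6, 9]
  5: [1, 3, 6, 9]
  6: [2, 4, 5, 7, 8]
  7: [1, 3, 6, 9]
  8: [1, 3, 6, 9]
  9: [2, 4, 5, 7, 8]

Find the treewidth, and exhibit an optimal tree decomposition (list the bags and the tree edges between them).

Every bag has size at most 5, so the width is 5 − 1 = 4 and tw(G) ≤ 4. For the lower bound: the 5 vertex sets {3,4}, {1,2}, {5,6}, {9}, {7} are disjoint, each induces a connected subgraph, and every pair is joined by at least one edge of G. Contracting each set to a single vertex therefore yields K_{5} as a minor, and since treewidth is minor-monotone, tw(G) ≥ tw(K_{5}) = 4. Combining the bounds, tw(G) = 4.

Treewidth 4.
One such decomposition:
Bags: B1 = {1, 3, 4, 6, 9}  B2 = {1, 2, 3, 6, 9}  B3 = {1, 3, 5, 6, 9}  B4 = {1, 3, 6, 7, 9}  B5 = {1, 3, 6, 8, 9}
Tree: B1–B2, B2–B3, B3–B4, B4–B5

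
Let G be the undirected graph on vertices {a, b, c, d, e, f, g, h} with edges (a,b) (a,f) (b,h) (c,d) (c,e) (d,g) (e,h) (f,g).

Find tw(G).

A width-2 tree decomposition is:
Bags: B1 = {a, b, f}  B2 = {b, f, g}  B3 = {b, d, g}  B4 = {b, c, d}  B5 = {b, c, e}  B6 = {b, e, h}
Tree: B1–B2, B2–B3, B3–B4, B4–B5, B5–B6
Each bag holds 3 vertices, so the decomposition has width 2, which upper-bounds the treewidth. The edges b–a–f–g–d–c–e–h–b form a cycle, so G is not a tree and its treewidth is at least 2. The upper and lower bounds meet at 2, so that is the treewidth.

2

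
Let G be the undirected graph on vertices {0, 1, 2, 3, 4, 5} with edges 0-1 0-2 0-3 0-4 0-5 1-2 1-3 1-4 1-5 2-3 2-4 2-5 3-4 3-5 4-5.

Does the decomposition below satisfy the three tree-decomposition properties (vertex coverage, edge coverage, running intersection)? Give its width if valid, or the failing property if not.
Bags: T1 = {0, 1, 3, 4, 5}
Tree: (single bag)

A tree decomposition must satisfy three properties: every vertex lies in some bag; for every edge, both endpoints lie together in some bag; and for every vertex, the bags containing it form a connected subtree. Here vertex 2 appears in no bag, so the decomposition is invalid.

No — vertex 2 appears in no bag.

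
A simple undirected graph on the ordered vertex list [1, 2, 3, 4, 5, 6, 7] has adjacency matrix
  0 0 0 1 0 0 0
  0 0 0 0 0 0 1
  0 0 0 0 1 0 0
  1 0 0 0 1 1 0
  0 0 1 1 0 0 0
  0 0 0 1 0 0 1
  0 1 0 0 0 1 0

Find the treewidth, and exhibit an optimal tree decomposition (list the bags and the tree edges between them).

Treewidth 1.
One such decomposition:
Bags: B1 = {6, 7}  B2 = {4, 6}  B3 = {4, 5}  B4 = {2, 7}  B5 = {1, 4}  B6 = {3, 5}
Tree: B1–B2, B2–B3, B1–B4, B2–B5, B3–B6

The largest bag has 2 vertices, giving width 1; this decomposition certifies tw(G) ≤ 1. G has an edge, so its treewidth is at least 1. Therefore the treewidth is 1.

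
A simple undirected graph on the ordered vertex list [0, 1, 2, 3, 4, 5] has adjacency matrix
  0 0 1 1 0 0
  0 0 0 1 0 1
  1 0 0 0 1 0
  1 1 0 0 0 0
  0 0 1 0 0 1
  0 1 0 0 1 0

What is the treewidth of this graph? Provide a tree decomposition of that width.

Every bag has size at most 3, so the width is 3 − 1 = 2 and tw(G) ≤ 2. For the lower bound, G contains the cycle 2–0–3–1–5–4–2, so G is not a forest; only forests have treewidth ≤ 1, hence tw(G) ≥ 2. Hence tw(G) = 2 exactly.

Treewidth 2.
One optimal decomposition is:
Bags: B1 = {0, 2, 3}  B2 = {1, 2, 3}  B3 = {1, 2, 5}  B4 = {2, 4, 5}
Tree: B1–B2, B2–B3, B3–B4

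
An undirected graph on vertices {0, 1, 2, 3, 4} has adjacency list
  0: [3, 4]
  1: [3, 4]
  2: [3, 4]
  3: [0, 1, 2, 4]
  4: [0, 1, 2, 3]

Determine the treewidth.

2

A width-2 tree decomposition is:
Bags: B1 = {2, 3, 4}  B2 = {1, 3, 4}  B3 = {0, 3, 4}
Tree: B1–B2, B2–B3
Every bag has size at most 3, so the width is 3 − 1 = 2 and tw(G) ≤ 2. Conversely, {0, 3, 4} is a clique of size 3, and the vertices of any clique must share a bag in every tree decomposition; so some bag has ≥ 3 vertices and tw(G) ≥ 2. Combining the bounds, tw(G) = 2.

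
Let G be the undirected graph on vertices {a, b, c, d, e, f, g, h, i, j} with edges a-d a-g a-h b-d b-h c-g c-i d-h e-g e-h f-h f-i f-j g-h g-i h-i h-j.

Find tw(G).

A width-2 tree decomposition is:
Bags: B1 = {a, g, h}  B2 = {g, h, i}  B3 = {a, d, h}  B4 = {f, h, i}  B5 = {f, h, j}  B6 = {c, g, i}  B7 = {b, d, h}  B8 = {e, g, h}
Tree: B1–B2, B1–B3, B2–B4, B4–B5, B2–B6, B3–B7, B1–B8
Each bag holds 3 vertices, so the decomposition has width 2, which upper-bounds the treewidth. For the lower bound, the 3 vertices {a, d, h} are pairwise adjacent, and any tree decomposition puts a clique entirely inside one bag — forcing width ≥ 2. Therefore the treewidth is 2.

2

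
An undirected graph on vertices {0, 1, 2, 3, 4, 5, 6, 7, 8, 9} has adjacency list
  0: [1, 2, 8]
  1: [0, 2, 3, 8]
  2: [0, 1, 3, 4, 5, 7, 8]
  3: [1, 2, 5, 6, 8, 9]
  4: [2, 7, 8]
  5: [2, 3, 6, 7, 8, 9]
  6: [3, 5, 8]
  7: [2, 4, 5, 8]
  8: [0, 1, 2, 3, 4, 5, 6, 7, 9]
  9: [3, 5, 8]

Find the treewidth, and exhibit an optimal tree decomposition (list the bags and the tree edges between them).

Each bag holds 4 vertices, so the decomposition has width 3, which upper-bounds the treewidth. Conversely, {3, 5, 8, 9} is a clique of size 4, and the vertices of any clique must share a bag in every tree decomposition; so some bag has ≥ 4 vertices and tw(G) ≥ 3. The upper and lower bounds meet at 3, so that is the treewidth.

Treewidth 3.
Bags: B1 = {2, 3, 5, 8}  B2 = {3, 5, 8, 9}  B3 = {2, 5, 7, 8}  B4 = {2, 4, 7, 8}  B5 = {3, 5, 6, 8}  B6 = {1, 2, 3, 8}  B7 = {0, 1, 2, 8}
Tree: B1–B2, B1–B3, B3–B4, B2–B5, B1–B6, B6–B7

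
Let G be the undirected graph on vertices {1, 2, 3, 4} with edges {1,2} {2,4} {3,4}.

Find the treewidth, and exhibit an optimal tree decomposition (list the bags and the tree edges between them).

Every bag has size at most 2, so the width is 2 − 1 = 1 and tw(G) ≤ 1. G has an edge, so its treewidth is at least 1. The upper and lower bounds meet at 1, so that is the treewidth.

Treewidth 1.
Bags: B1 = {1, 2}  B2 = {2, 4}  B3 = {3, 4}
Tree: B1–B2, B2–B3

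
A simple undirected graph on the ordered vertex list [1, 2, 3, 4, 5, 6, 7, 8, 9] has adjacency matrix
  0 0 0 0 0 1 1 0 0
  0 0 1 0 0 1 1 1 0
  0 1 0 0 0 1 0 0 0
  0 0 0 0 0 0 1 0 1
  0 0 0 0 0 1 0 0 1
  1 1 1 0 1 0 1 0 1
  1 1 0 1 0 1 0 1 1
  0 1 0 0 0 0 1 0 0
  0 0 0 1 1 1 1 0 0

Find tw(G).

A width-2 tree decomposition is:
Bags: B1 = {2, 7, 8}  B2 = {2, 6, 7}  B3 = {6, 7, 9}  B4 = {1, 6, 7}  B5 = {4, 7, 9}  B6 = {2, 3, 6}  B7 = {5, 6, 9}
Tree: B1–B2, B2–B3, B2–B4, B3–B5, B2–B6, B3–B7
The largest bag has 3 vertices, giving width 2; this decomposition certifies tw(G) ≤ 2. Conversely, {2, 7, 8} is a clique of size 3, and the vertices of any clique must share a bag in every tree decomposition; so some bag has ≥ 3 vertices and tw(G) ≥ 2. Hence tw(G) = 2 exactly.

2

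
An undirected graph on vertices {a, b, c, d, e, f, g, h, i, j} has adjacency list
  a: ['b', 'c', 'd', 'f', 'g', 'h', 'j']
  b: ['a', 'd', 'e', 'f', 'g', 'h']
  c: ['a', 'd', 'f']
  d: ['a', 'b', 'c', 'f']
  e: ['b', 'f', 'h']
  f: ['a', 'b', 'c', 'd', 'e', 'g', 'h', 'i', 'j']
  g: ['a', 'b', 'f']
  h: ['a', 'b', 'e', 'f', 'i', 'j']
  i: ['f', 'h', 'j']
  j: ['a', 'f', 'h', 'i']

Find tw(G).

3

A width-3 tree decomposition is:
Bags: B1 = {a, b, f, h}  B2 = {a, f, h, j}  B3 = {f, h, i, j}  B4 = {a, b, d, f}  B5 = {a, b, f, g}  B6 = {b, e, f, h}  B7 = {a, c, d, f}
Tree: B1–B2, B2–B3, B1–B4, B1–B5, B1–B6, B4–B7
Each bag holds 4 vertices, so the decomposition has width 3, which upper-bounds the treewidth. Conversely, {b, e, f, h} is a clique of size 4, and the vertices of any clique must share a bag in every tree decomposition; so some bag has ≥ 4 vertices and tw(G) ≥ 3. Therefore the treewidth is 3.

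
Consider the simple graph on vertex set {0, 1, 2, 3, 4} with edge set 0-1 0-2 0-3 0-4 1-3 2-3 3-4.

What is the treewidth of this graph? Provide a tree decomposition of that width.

Treewidth 2.
One such decomposition:
Bags: B1 = {0, 2, 3}  B2 = {0, 3, 4}  B3 = {0, 1, 3}
Tree: B1–B2, B2–B3

The largest bag has 3 vertices, giving width 2; this decomposition certifies tw(G) ≤ 2. For the lower bound, the 3 vertices {0, 1, 3} are pairwise adjacent, and any tree decomposition puts a clique entirely inside one bag — forcing width ≥ 2. Hence tw(G) = 2 exactly.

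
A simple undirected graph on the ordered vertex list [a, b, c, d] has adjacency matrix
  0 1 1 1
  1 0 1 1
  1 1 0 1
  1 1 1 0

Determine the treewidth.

A width-3 tree decomposition is:
Bags: B1 = {a, b, c, d}
Tree: (single bag)
A single bag containing all 4 vertices is trivially a valid decomposition of width 3. For the lower bound, the 4 vertices {a, b, c, d} are pairwise adjacent, and any tree decomposition puts a clique entirely inside one bag — forcing width ≥ 3. Therefore the treewidth is 3.

3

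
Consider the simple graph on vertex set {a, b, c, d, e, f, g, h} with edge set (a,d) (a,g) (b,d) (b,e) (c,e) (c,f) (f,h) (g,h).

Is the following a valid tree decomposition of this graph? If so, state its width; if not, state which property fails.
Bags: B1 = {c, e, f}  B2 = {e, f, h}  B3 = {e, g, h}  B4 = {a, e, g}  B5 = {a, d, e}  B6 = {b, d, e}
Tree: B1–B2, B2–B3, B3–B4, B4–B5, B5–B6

Vertex coverage: the bags together contain {a, b, c, d, e, f, g, h}, the full vertex set. Edge coverage: each edge of G has both endpoints in at least one bag. Running intersection: for every vertex, the bags containing it form a connected subtree. All three properties hold, so this is a valid tree decomposition of width max|bag| − 1 = 2, and hence tw(G) ≤ 2.

Yes; width 2.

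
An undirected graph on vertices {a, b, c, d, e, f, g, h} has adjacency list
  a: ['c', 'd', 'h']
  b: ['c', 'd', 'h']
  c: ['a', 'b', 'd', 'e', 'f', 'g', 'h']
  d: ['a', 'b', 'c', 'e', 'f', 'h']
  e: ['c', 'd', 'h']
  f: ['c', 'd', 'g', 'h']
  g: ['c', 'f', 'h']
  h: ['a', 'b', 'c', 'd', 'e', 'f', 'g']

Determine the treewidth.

3

A width-3 tree decomposition is:
Bags: B1 = {b, c, d, h}  B2 = {c, d, f, h}  B3 = {c, d, e, h}  B4 = {a, c, d, h}  B5 = {c, f, g, h}
Tree: B1–B2, B1–B3, B3–B4, B2–B5
The largest bag has 4 vertices, giving width 3; this decomposition certifies tw(G) ≤ 3. Conversely, {c, d, e, h} is a clique of size 4, and the vertices of any clique must share a bag in every tree decomposition; so some bag has ≥ 4 vertices and tw(G) ≥ 3. Combining the bounds, tw(G) = 3.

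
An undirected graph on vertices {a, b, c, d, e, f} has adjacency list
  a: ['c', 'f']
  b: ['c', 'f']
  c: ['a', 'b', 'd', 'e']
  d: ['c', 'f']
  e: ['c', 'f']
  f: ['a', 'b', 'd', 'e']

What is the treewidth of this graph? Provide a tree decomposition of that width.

Each bag holds 3 vertices, so the decomposition has width 2, which upper-bounds the treewidth. For the lower bound, G contains the cycle f–e–c–b–f, so G is not a forest; only forests have treewidth ≤ 1, hence tw(G) ≥ 2. Hence tw(G) = 2 exactly.

Treewidth 2.
One optimal decomposition is:
Bags: B1 = {c, e, f}  B2 = {b, c, f}  B3 = {c, d, f}  B4 = {a, c, f}
Tree: B1–B2, B2–B3, B3–B4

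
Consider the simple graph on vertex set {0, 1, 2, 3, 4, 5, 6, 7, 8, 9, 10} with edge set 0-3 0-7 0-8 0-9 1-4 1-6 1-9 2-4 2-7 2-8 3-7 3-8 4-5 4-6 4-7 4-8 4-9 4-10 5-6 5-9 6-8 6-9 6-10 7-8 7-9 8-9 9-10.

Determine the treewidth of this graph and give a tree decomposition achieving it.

The largest bag has 4 vertices, giving width 3; this decomposition certifies tw(G) ≤ 3. Conversely, {0, 7, 8, 9} is a clique of size 4, and the vertices of any clique must share a bag in every tree decomposition; so some bag has ≥ 4 vertices and tw(G) ≥ 3. Hence tw(G) = 3 exactly.

Treewidth 3.
One such decomposition:
Bags: B1 = {4, 6, 8, 9}  B2 = {4, 7, 8, 9}  B3 = {4, 5, 6, 9}  B4 = {4, 6, 9, 10}  B5 = {0, 7, 8, 9}  B6 = {0, 3, 7, 8}  B7 = {2, 4, 7, 8}  B8 = {1, 4, 6, 9}
Tree: B1–B2, B1–B3, B1–B4, B2–B5, B5–B6, B2–B7, B1–B8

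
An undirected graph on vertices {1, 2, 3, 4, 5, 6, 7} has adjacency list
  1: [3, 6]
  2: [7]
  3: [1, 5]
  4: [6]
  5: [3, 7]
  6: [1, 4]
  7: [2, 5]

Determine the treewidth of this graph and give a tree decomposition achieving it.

The largest bag has 2 vertices, giving width 1; this decomposition certifies tw(G) ≤ 1. Any graph with an edge has treewidth ≥ 1, and G has the edge 4–6. Combining the bounds, tw(G) = 1.

Treewidth 1.
Bags: B1 = {4, 6}  B2 = {1, 6}  B3 = {1, 3}  B4 = {3, 5}  B5 = {5, 7}  B6 = {2, 7}
Tree: B1–B2, B2–B3, B3–B4, B4–B5, B5–B6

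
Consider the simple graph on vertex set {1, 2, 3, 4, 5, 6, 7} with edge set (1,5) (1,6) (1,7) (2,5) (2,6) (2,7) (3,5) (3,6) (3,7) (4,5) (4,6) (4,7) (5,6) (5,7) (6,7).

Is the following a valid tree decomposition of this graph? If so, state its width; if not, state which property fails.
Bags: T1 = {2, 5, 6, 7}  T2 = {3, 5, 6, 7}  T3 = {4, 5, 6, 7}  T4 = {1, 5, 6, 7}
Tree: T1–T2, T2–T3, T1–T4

Yes; width 3.

Every vertex of G appears in some bag (union = {1, 2, 3, 4, 5, 6, 7}); every edge is covered by a bag; and for each vertex v the set of bags containing v is connected in the bag tree. The decomposition is therefore valid. The largest bag has 4 vertices, so the width is 3.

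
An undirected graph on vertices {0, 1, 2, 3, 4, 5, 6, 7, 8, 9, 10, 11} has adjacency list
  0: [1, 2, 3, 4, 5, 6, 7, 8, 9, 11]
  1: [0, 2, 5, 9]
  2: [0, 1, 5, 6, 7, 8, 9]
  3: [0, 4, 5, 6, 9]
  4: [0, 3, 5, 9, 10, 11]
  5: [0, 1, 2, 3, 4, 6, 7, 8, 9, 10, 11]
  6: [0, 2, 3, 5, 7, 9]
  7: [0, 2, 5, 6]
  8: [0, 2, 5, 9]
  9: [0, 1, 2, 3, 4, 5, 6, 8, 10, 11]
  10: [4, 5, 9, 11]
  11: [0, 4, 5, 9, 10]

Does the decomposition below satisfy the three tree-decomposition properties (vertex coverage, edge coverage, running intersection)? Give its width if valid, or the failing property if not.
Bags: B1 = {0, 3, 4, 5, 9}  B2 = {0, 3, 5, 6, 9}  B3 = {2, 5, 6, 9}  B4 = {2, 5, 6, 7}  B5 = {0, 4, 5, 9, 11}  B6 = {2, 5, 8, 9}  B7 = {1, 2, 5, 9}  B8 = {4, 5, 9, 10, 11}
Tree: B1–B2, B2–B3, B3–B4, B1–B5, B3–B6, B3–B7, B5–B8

A tree decomposition must satisfy three properties: every vertex lies in some bag; for every edge, both endpoints lie together in some bag; and for every vertex, the bags containing it form a connected subtree. Here edge (0,2) lies in no bag, so the decomposition is invalid.

No — edge (0,2) lies in no bag.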